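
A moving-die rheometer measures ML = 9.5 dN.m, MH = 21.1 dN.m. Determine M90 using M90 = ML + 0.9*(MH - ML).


M90 = ML + 0.9 * (MH - ML)
M90 = 9.5 + 0.9 * (21.1 - 9.5)
M90 = 9.5 + 0.9 * 11.6
M90 = 19.94 dN.m

19.94 dN.m


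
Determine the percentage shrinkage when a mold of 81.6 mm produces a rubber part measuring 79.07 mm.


Shrinkage = (mold - part) / mold * 100
= (81.6 - 79.07) / 81.6 * 100
= 2.53 / 81.6 * 100
= 3.1%

3.1%


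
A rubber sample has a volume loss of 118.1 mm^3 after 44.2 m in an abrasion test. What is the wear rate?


Rate = volume_loss / distance
= 118.1 / 44.2
= 2.672 mm^3/m

2.672 mm^3/m


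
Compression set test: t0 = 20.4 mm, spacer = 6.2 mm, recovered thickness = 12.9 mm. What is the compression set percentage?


CS = (t0 - recovered) / (t0 - ts) * 100
= (20.4 - 12.9) / (20.4 - 6.2) * 100
= 7.5 / 14.2 * 100
= 52.8%

52.8%


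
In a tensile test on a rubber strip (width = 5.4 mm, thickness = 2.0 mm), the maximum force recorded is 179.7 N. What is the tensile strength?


Area = width * thickness = 5.4 * 2.0 = 10.8 mm^2
TS = force / area = 179.7 / 10.8 = 16.64 MPa

16.64 MPa


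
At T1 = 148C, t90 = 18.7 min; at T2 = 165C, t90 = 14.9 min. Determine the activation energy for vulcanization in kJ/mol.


T1 = 421.15 K, T2 = 438.15 K
1/T1 - 1/T2 = 9.2128e-05
ln(t1/t2) = ln(18.7/14.9) = 0.2272
Ea = 8.314 * 0.2272 / 9.2128e-05 = 20500.1481 J/mol
Ea = 20.5 kJ/mol

20.5 kJ/mol


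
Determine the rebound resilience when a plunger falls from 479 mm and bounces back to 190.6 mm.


Resilience = h_rebound / h_drop * 100
= 190.6 / 479 * 100
= 39.8%

39.8%


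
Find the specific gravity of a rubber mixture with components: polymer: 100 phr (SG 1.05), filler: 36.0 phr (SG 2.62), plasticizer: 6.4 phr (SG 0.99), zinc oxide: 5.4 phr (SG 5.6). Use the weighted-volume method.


Sum of weights = 147.8
Volume contributions:
  polymer: 100/1.05 = 95.2381
  filler: 36.0/2.62 = 13.7405
  plasticizer: 6.4/0.99 = 6.4646
  zinc oxide: 5.4/5.6 = 0.9643
Sum of volumes = 116.4075
SG = 147.8 / 116.4075 = 1.27

SG = 1.27


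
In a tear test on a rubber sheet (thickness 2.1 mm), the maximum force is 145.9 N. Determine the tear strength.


Tear strength = force / thickness
= 145.9 / 2.1
= 69.48 N/mm

69.48 N/mm


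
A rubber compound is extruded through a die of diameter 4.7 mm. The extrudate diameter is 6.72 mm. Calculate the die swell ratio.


Die swell ratio = D_extrudate / D_die
= 6.72 / 4.7
= 1.43

Die swell = 1.43


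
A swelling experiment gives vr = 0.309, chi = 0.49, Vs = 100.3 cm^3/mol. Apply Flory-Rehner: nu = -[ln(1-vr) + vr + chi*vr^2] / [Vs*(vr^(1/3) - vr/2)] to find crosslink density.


ln(1 - vr) = ln(1 - 0.309) = -0.3696
Numerator = -((-0.3696) + 0.309 + 0.49 * 0.309^2) = 0.0138
Denominator = 100.3 * (0.309^(1/3) - 0.309/2) = 52.3126
nu = 0.0138 / 52.3126 = 2.6437e-04 mol/cm^3

2.6437e-04 mol/cm^3


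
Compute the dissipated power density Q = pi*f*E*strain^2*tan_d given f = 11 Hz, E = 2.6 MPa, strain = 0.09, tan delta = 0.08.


Q = pi * f * E * strain^2 * tan_d
= pi * 11 * 2.6 * 0.09^2 * 0.08
= pi * 11 * 2.6 * 0.0081 * 0.08
= 0.0582

Q = 0.0582


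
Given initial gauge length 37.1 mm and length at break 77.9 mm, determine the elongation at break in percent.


Elongation = (Lf - L0) / L0 * 100
= (77.9 - 37.1) / 37.1 * 100
= 40.8 / 37.1 * 100
= 110.0%

110.0%


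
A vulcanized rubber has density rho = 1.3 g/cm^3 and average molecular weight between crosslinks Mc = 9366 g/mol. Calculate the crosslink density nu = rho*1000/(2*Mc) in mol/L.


nu = rho * 1000 / (2 * Mc)
nu = 1.3 * 1000 / (2 * 9366)
nu = 1300.0 / 18732
nu = 0.0694 mol/L

0.0694 mol/L


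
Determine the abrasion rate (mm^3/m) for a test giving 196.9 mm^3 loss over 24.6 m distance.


Rate = volume_loss / distance
= 196.9 / 24.6
= 8.004 mm^3/m

8.004 mm^3/m


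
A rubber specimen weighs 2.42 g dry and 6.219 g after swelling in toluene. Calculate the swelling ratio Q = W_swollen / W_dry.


Q = W_swollen / W_dry
Q = 6.219 / 2.42
Q = 2.57

Q = 2.57


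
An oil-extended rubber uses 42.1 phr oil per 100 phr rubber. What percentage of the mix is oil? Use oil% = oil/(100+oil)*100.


Oil % = oil / (100 + oil) * 100
= 42.1 / (100 + 42.1) * 100
= 42.1 / 142.1 * 100
= 29.63%

29.63%


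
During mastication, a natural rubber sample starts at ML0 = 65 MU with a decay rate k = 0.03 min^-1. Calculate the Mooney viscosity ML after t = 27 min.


ML = ML0 * exp(-k * t)
ML = 65 * exp(-0.03 * 27)
ML = 65 * 0.4449
ML = 28.92 MU

28.92 MU


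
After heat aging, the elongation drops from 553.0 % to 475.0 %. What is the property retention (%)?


Retention = aged / original * 100
= 475.0 / 553.0 * 100
= 85.9%

85.9%


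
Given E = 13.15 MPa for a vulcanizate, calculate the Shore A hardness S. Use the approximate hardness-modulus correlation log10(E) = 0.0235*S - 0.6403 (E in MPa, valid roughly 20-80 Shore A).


log10(E) = 0.0235*S - 0.6403  =>  S = (log10(E) + 0.6403) / 0.0235
log10(13.15) = 1.118926
S = (1.118926 + 0.6403) / 0.0235 = 1.759226 / 0.0235
S = 74.9

Shore A = 74.9


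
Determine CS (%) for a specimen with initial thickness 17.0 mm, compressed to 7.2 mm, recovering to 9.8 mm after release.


CS = (t0 - recovered) / (t0 - ts) * 100
= (17.0 - 9.8) / (17.0 - 7.2) * 100
= 7.2 / 9.8 * 100
= 73.5%

73.5%


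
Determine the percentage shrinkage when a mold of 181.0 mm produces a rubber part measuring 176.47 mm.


Shrinkage = (mold - part) / mold * 100
= (181.0 - 176.47) / 181.0 * 100
= 4.53 / 181.0 * 100
= 2.5%

2.5%


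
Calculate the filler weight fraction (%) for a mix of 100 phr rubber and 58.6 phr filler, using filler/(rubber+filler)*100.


Filler % = filler / (rubber + filler) * 100
= 58.6 / (100 + 58.6) * 100
= 58.6 / 158.6 * 100
= 36.95%

36.95%


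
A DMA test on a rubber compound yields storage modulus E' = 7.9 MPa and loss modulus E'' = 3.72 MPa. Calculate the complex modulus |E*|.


|E*| = sqrt(E'^2 + E''^2)
= sqrt(7.9^2 + 3.72^2)
= sqrt(62.4100 + 13.8384)
= 8.732 MPa

8.732 MPa


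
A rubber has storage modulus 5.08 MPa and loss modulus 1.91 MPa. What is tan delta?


tan delta = E'' / E'
= 1.91 / 5.08
= 0.376

tan delta = 0.376


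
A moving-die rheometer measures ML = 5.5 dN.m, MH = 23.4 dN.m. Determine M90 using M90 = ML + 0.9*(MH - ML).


M90 = ML + 0.9 * (MH - ML)
M90 = 5.5 + 0.9 * (23.4 - 5.5)
M90 = 5.5 + 0.9 * 17.9
M90 = 21.61 dN.m

21.61 dN.m


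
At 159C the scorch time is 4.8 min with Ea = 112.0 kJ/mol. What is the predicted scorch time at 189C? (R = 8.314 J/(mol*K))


Convert temperatures: T1 = 159 + 273.15 = 432.15 K, T2 = 189 + 273.15 = 462.15 K
ts2_new = 4.8 * exp(112000 / 8.314 * (1/462.15 - 1/432.15))
1/T2 - 1/T1 = -1.5021e-04
ts2_new = 0.63 min

0.63 min


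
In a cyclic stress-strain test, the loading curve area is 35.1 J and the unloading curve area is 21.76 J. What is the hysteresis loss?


Hysteresis loss = loading - unloading
= 35.1 - 21.76
= 13.34 J

13.34 J


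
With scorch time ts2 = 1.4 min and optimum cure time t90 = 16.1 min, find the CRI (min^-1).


CRI = 100 / (t90 - ts2)
= 100 / (16.1 - 1.4)
= 100 / 14.7
= 6.8 min^-1

6.8 min^-1


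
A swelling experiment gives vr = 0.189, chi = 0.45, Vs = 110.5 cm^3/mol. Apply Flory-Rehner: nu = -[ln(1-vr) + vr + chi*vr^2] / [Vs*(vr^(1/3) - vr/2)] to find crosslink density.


ln(1 - vr) = ln(1 - 0.189) = -0.2095
Numerator = -((-0.2095) + 0.189 + 0.45 * 0.189^2) = 0.0044
Denominator = 110.5 * (0.189^(1/3) - 0.189/2) = 52.9714
nu = 0.0044 / 52.9714 = 8.3305e-05 mol/cm^3

8.3305e-05 mol/cm^3


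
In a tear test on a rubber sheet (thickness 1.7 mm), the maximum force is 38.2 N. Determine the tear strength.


Tear strength = force / thickness
= 38.2 / 1.7
= 22.47 N/mm

22.47 N/mm


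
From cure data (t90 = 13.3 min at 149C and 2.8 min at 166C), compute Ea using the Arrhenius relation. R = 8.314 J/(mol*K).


T1 = 422.15 K, T2 = 439.15 K
1/T1 - 1/T2 = 9.1700e-05
ln(t1/t2) = ln(13.3/2.8) = 1.5581
Ea = 8.314 * 1.5581 / 9.1700e-05 = 141269.5440 J/mol
Ea = 141.27 kJ/mol

141.27 kJ/mol


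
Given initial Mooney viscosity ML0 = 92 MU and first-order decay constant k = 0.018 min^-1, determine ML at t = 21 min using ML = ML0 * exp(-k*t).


ML = ML0 * exp(-k * t)
ML = 92 * exp(-0.018 * 21)
ML = 92 * 0.6852
ML = 63.04 MU

63.04 MU


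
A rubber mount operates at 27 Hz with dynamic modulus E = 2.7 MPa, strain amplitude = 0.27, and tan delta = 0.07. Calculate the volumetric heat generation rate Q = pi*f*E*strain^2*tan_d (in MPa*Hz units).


Q = pi * f * E * strain^2 * tan_d
= pi * 27 * 2.7 * 0.27^2 * 0.07
= pi * 27 * 2.7 * 0.0729 * 0.07
= 1.1687

Q = 1.1687


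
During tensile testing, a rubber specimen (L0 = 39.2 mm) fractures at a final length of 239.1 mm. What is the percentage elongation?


Elongation = (Lf - L0) / L0 * 100
= (239.1 - 39.2) / 39.2 * 100
= 199.9 / 39.2 * 100
= 509.9%

509.9%


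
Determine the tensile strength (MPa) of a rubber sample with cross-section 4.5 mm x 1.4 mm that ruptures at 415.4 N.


Area = width * thickness = 4.5 * 1.4 = 6.3 mm^2
TS = force / area = 415.4 / 6.3 = 65.94 MPa

65.94 MPa


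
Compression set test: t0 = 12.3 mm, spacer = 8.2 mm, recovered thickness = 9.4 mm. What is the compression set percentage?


CS = (t0 - recovered) / (t0 - ts) * 100
= (12.3 - 9.4) / (12.3 - 8.2) * 100
= 2.9 / 4.1 * 100
= 70.7%

70.7%


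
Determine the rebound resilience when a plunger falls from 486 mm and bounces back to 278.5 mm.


Resilience = h_rebound / h_drop * 100
= 278.5 / 486 * 100
= 57.3%

57.3%


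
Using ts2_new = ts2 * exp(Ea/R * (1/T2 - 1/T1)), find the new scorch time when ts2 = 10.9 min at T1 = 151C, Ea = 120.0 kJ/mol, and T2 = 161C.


Convert temperatures: T1 = 151 + 273.15 = 424.15 K, T2 = 161 + 273.15 = 434.15 K
ts2_new = 10.9 * exp(120000 / 8.314 * (1/434.15 - 1/424.15))
1/T2 - 1/T1 = -5.4305e-05
ts2_new = 4.98 min

4.98 min


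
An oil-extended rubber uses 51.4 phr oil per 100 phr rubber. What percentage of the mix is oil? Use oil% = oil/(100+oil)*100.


Oil % = oil / (100 + oil) * 100
= 51.4 / (100 + 51.4) * 100
= 51.4 / 151.4 * 100
= 33.95%

33.95%


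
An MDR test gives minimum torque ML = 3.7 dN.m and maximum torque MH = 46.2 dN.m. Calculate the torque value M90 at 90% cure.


M90 = ML + 0.9 * (MH - ML)
M90 = 3.7 + 0.9 * (46.2 - 3.7)
M90 = 3.7 + 0.9 * 42.5
M90 = 41.95 dN.m

41.95 dN.m


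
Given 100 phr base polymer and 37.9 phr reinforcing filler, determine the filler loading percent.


Filler % = filler / (rubber + filler) * 100
= 37.9 / (100 + 37.9) * 100
= 37.9 / 137.9 * 100
= 27.48%

27.48%


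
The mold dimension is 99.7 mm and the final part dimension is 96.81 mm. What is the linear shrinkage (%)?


Shrinkage = (mold - part) / mold * 100
= (99.7 - 96.81) / 99.7 * 100
= 2.89 / 99.7 * 100
= 2.9%

2.9%


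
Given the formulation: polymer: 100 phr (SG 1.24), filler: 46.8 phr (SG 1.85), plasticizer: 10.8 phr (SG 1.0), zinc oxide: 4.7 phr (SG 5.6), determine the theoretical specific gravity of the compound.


Sum of weights = 162.3
Volume contributions:
  polymer: 100/1.24 = 80.6452
  filler: 46.8/1.85 = 25.2973
  plasticizer: 10.8/1.0 = 10.8000
  zinc oxide: 4.7/5.6 = 0.8393
Sum of volumes = 117.5817
SG = 162.3 / 117.5817 = 1.38

SG = 1.38


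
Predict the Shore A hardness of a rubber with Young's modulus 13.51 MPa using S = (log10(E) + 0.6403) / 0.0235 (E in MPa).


log10(E) = 0.0235*S - 0.6403  =>  S = (log10(E) + 0.6403) / 0.0235
log10(13.51) = 1.130655
S = (1.130655 + 0.6403) / 0.0235 = 1.770955 / 0.0235
S = 75.4

Shore A = 75.4


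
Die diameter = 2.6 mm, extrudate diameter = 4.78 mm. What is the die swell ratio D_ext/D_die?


Die swell ratio = D_extrudate / D_die
= 4.78 / 2.6
= 1.838

Die swell = 1.838


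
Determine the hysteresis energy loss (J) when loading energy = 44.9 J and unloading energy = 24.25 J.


Hysteresis loss = loading - unloading
= 44.9 - 24.25
= 20.65 J

20.65 J


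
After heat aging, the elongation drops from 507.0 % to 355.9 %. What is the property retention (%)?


Retention = aged / original * 100
= 355.9 / 507.0 * 100
= 70.2%

70.2%


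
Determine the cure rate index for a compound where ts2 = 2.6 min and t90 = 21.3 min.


CRI = 100 / (t90 - ts2)
= 100 / (21.3 - 2.6)
= 100 / 18.7
= 5.35 min^-1

5.35 min^-1


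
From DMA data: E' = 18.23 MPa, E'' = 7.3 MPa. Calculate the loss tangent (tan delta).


tan delta = E'' / E'
= 7.3 / 18.23
= 0.4004

tan delta = 0.4004


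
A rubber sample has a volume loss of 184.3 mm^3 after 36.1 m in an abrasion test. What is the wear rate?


Rate = volume_loss / distance
= 184.3 / 36.1
= 5.105 mm^3/m

5.105 mm^3/m


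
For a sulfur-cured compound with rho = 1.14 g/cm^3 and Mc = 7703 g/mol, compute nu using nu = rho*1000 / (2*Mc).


nu = rho * 1000 / (2 * Mc)
nu = 1.14 * 1000 / (2 * 7703)
nu = 1140.0 / 15406
nu = 0.0740 mol/L

0.0740 mol/L


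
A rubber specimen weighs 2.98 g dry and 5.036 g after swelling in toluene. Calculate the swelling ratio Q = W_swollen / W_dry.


Q = W_swollen / W_dry
Q = 5.036 / 2.98
Q = 1.69

Q = 1.69


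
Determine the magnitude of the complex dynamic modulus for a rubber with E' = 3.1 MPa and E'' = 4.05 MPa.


|E*| = sqrt(E'^2 + E''^2)
= sqrt(3.1^2 + 4.05^2)
= sqrt(9.6100 + 16.4025)
= 5.1 MPa

5.1 MPa


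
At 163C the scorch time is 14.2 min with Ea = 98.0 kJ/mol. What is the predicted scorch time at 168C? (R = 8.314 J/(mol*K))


Convert temperatures: T1 = 163 + 273.15 = 436.15 K, T2 = 168 + 273.15 = 441.15 K
ts2_new = 14.2 * exp(98000 / 8.314 * (1/441.15 - 1/436.15))
1/T2 - 1/T1 = -2.5987e-05
ts2_new = 10.45 min

10.45 min


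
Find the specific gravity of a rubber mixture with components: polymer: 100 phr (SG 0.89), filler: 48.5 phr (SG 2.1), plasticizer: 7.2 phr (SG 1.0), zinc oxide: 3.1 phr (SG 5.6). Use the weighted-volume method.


Sum of weights = 158.8
Volume contributions:
  polymer: 100/0.89 = 112.3596
  filler: 48.5/2.1 = 23.0952
  plasticizer: 7.2/1.0 = 7.2000
  zinc oxide: 3.1/5.6 = 0.5536
Sum of volumes = 143.2084
SG = 158.8 / 143.2084 = 1.109

SG = 1.109


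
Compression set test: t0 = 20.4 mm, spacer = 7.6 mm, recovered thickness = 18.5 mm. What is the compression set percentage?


CS = (t0 - recovered) / (t0 - ts) * 100
= (20.4 - 18.5) / (20.4 - 7.6) * 100
= 1.9 / 12.8 * 100
= 14.8%

14.8%


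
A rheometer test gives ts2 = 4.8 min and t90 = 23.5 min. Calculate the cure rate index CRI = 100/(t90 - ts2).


CRI = 100 / (t90 - ts2)
= 100 / (23.5 - 4.8)
= 100 / 18.7
= 5.35 min^-1

5.35 min^-1


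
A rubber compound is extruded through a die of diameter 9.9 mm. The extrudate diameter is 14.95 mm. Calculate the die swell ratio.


Die swell ratio = D_extrudate / D_die
= 14.95 / 9.9
= 1.51

Die swell = 1.51


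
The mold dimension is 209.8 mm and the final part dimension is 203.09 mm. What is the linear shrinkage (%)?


Shrinkage = (mold - part) / mold * 100
= (209.8 - 203.09) / 209.8 * 100
= 6.71 / 209.8 * 100
= 3.2%

3.2%


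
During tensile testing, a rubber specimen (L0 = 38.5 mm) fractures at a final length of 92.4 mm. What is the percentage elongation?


Elongation = (Lf - L0) / L0 * 100
= (92.4 - 38.5) / 38.5 * 100
= 53.9 / 38.5 * 100
= 140.0%

140.0%


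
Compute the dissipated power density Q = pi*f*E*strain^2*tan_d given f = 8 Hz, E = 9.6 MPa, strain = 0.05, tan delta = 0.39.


Q = pi * f * E * strain^2 * tan_d
= pi * 8 * 9.6 * 0.05^2 * 0.39
= pi * 8 * 9.6 * 0.0025 * 0.39
= 0.2352

Q = 0.2352


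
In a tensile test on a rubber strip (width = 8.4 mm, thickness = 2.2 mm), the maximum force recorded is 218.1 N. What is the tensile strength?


Area = width * thickness = 8.4 * 2.2 = 18.48 mm^2
TS = force / area = 218.1 / 18.48 = 11.8 MPa

11.8 MPa


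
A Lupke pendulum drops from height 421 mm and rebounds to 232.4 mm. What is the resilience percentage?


Resilience = h_rebound / h_drop * 100
= 232.4 / 421 * 100
= 55.2%

55.2%


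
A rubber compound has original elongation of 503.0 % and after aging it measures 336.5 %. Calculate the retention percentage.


Retention = aged / original * 100
= 336.5 / 503.0 * 100
= 66.9%

66.9%


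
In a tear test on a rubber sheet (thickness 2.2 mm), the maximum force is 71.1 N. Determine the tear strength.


Tear strength = force / thickness
= 71.1 / 2.2
= 32.32 N/mm

32.32 N/mm


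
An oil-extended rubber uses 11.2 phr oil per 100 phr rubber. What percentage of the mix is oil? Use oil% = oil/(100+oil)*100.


Oil % = oil / (100 + oil) * 100
= 11.2 / (100 + 11.2) * 100
= 11.2 / 111.2 * 100
= 10.07%

10.07%


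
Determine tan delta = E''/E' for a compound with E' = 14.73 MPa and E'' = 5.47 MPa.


tan delta = E'' / E'
= 5.47 / 14.73
= 0.3714

tan delta = 0.3714


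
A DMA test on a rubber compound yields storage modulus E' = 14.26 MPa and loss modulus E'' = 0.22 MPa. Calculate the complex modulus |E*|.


|E*| = sqrt(E'^2 + E''^2)
= sqrt(14.26^2 + 0.22^2)
= sqrt(203.3476 + 0.0484)
= 14.262 MPa

14.262 MPa


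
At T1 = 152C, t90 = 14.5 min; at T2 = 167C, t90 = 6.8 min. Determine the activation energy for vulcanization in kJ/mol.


T1 = 425.15 K, T2 = 440.15 K
1/T1 - 1/T2 = 8.0158e-05
ln(t1/t2) = ln(14.5/6.8) = 0.7572
Ea = 8.314 * 0.7572 / 8.0158e-05 = 78539.3295 J/mol
Ea = 78.54 kJ/mol

78.54 kJ/mol


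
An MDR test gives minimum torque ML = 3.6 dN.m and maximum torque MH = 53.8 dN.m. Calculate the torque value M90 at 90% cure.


M90 = ML + 0.9 * (MH - ML)
M90 = 3.6 + 0.9 * (53.8 - 3.6)
M90 = 3.6 + 0.9 * 50.2
M90 = 48.78 dN.m

48.78 dN.m


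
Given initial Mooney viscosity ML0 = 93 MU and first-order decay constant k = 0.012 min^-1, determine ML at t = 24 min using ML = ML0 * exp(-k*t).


ML = ML0 * exp(-k * t)
ML = 93 * exp(-0.012 * 24)
ML = 93 * 0.7498
ML = 69.73 MU

69.73 MU


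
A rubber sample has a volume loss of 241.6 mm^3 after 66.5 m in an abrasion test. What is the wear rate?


Rate = volume_loss / distance
= 241.6 / 66.5
= 3.633 mm^3/m

3.633 mm^3/m


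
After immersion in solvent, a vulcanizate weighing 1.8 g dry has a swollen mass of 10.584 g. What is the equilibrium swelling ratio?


Q = W_swollen / W_dry
Q = 10.584 / 1.8
Q = 5.88

Q = 5.88


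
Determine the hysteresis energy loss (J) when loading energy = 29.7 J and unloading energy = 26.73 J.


Hysteresis loss = loading - unloading
= 29.7 - 26.73
= 2.97 J

2.97 J


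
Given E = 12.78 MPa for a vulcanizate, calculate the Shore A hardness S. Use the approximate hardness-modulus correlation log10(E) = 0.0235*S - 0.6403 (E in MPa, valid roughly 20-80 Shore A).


log10(E) = 0.0235*S - 0.6403  =>  S = (log10(E) + 0.6403) / 0.0235
log10(12.78) = 1.106531
S = (1.106531 + 0.6403) / 0.0235 = 1.746831 / 0.0235
S = 74.3

Shore A = 74.3


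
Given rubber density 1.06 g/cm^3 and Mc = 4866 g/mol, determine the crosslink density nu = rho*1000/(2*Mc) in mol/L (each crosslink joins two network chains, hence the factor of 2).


nu = rho * 1000 / (2 * Mc)
nu = 1.06 * 1000 / (2 * 4866)
nu = 1060.0 / 9732
nu = 0.1089 mol/L

0.1089 mol/L


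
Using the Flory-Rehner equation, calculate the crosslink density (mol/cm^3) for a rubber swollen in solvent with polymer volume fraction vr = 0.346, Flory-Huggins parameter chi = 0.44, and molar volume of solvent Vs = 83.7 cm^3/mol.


ln(1 - vr) = ln(1 - 0.346) = -0.4246
Numerator = -((-0.4246) + 0.346 + 0.44 * 0.346^2) = 0.0260
Denominator = 83.7 * (0.346^(1/3) - 0.346/2) = 44.2802
nu = 0.0260 / 44.2802 = 5.8656e-04 mol/cm^3

5.8656e-04 mol/cm^3


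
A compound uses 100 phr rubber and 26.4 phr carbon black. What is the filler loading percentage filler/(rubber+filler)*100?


Filler % = filler / (rubber + filler) * 100
= 26.4 / (100 + 26.4) * 100
= 26.4 / 126.4 * 100
= 20.89%

20.89%


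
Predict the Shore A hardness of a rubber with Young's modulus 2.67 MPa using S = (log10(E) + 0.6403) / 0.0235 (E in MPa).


log10(E) = 0.0235*S - 0.6403  =>  S = (log10(E) + 0.6403) / 0.0235
log10(2.67) = 0.426511
S = (0.426511 + 0.6403) / 0.0235 = 1.066811 / 0.0235
S = 45.4

Shore A = 45.4


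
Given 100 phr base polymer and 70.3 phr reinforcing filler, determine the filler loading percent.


Filler % = filler / (rubber + filler) * 100
= 70.3 / (100 + 70.3) * 100
= 70.3 / 170.3 * 100
= 41.28%

41.28%


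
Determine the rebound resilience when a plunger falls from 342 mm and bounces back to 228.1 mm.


Resilience = h_rebound / h_drop * 100
= 228.1 / 342 * 100
= 66.7%

66.7%


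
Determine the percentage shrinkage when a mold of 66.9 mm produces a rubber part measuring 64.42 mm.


Shrinkage = (mold - part) / mold * 100
= (66.9 - 64.42) / 66.9 * 100
= 2.48 / 66.9 * 100
= 3.71%

3.71%


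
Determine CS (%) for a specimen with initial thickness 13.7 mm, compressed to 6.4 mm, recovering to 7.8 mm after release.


CS = (t0 - recovered) / (t0 - ts) * 100
= (13.7 - 7.8) / (13.7 - 6.4) * 100
= 5.9 / 7.3 * 100
= 80.8%

80.8%


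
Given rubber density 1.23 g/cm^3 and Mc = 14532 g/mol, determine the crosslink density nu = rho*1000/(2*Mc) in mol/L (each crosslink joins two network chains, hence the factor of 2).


nu = rho * 1000 / (2 * Mc)
nu = 1.23 * 1000 / (2 * 14532)
nu = 1230.0 / 29064
nu = 0.0423 mol/L

0.0423 mol/L


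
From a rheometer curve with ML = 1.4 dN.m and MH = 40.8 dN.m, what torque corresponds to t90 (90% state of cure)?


M90 = ML + 0.9 * (MH - ML)
M90 = 1.4 + 0.9 * (40.8 - 1.4)
M90 = 1.4 + 0.9 * 39.4
M90 = 36.86 dN.m

36.86 dN.m


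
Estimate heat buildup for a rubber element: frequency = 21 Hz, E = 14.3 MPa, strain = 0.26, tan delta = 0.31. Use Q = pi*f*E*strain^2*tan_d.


Q = pi * f * E * strain^2 * tan_d
= pi * 21 * 14.3 * 0.26^2 * 0.31
= pi * 21 * 14.3 * 0.0676 * 0.31
= 19.7703

Q = 19.7703


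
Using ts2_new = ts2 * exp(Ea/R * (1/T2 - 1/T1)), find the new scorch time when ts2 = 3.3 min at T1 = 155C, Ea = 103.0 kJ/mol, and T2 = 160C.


Convert temperatures: T1 = 155 + 273.15 = 428.15 K, T2 = 160 + 273.15 = 433.15 K
ts2_new = 3.3 * exp(103000 / 8.314 * (1/433.15 - 1/428.15))
1/T2 - 1/T1 = -2.6961e-05
ts2_new = 2.36 min

2.36 min


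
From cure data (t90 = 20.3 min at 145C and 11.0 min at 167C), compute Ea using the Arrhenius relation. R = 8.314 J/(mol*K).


T1 = 418.15 K, T2 = 440.15 K
1/T1 - 1/T2 = 1.1953e-04
ln(t1/t2) = ln(20.3/11.0) = 0.6127
Ea = 8.314 * 0.6127 / 1.1953e-04 = 42617.3245 J/mol
Ea = 42.62 kJ/mol

42.62 kJ/mol


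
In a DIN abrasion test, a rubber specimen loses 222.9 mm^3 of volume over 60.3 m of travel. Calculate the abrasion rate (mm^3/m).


Rate = volume_loss / distance
= 222.9 / 60.3
= 3.697 mm^3/m

3.697 mm^3/m


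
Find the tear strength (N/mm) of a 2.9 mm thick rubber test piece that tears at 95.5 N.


Tear strength = force / thickness
= 95.5 / 2.9
= 32.93 N/mm

32.93 N/mm


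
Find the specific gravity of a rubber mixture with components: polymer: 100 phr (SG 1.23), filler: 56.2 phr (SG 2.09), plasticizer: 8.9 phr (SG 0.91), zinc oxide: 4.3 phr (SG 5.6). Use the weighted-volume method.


Sum of weights = 169.4
Volume contributions:
  polymer: 100/1.23 = 81.3008
  filler: 56.2/2.09 = 26.8900
  plasticizer: 8.9/0.91 = 9.7802
  zinc oxide: 4.3/5.6 = 0.7679
Sum of volumes = 118.7388
SG = 169.4 / 118.7388 = 1.427

SG = 1.427


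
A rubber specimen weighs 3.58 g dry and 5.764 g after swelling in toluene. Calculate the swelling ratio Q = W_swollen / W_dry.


Q = W_swollen / W_dry
Q = 5.764 / 3.58
Q = 1.61

Q = 1.61


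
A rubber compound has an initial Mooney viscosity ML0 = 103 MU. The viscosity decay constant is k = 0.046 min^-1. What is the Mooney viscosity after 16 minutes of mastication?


ML = ML0 * exp(-k * t)
ML = 103 * exp(-0.046 * 16)
ML = 103 * 0.4790
ML = 49.34 MU

49.34 MU


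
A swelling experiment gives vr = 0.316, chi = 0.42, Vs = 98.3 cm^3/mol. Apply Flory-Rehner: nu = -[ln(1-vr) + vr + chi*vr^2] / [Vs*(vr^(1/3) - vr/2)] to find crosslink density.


ln(1 - vr) = ln(1 - 0.316) = -0.3798
Numerator = -((-0.3798) + 0.316 + 0.42 * 0.316^2) = 0.0219
Denominator = 98.3 * (0.316^(1/3) - 0.316/2) = 51.4235
nu = 0.0219 / 51.4235 = 4.2506e-04 mol/cm^3

4.2506e-04 mol/cm^3


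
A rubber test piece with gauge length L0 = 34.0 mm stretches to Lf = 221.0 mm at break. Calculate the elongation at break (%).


Elongation = (Lf - L0) / L0 * 100
= (221.0 - 34.0) / 34.0 * 100
= 187.0 / 34.0 * 100
= 550.0%

550.0%


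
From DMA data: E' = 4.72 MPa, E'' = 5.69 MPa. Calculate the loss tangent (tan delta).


tan delta = E'' / E'
= 5.69 / 4.72
= 1.2055

tan delta = 1.2055


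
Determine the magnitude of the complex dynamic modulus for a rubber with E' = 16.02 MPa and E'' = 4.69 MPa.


|E*| = sqrt(E'^2 + E''^2)
= sqrt(16.02^2 + 4.69^2)
= sqrt(256.6404 + 21.9961)
= 16.692 MPa

16.692 MPa


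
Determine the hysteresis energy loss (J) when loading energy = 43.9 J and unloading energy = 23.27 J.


Hysteresis loss = loading - unloading
= 43.9 - 23.27
= 20.63 J

20.63 J


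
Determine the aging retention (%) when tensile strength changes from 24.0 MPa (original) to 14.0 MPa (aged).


Retention = aged / original * 100
= 14.0 / 24.0 * 100
= 58.3%

58.3%


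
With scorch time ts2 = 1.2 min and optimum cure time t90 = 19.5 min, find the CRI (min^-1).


CRI = 100 / (t90 - ts2)
= 100 / (19.5 - 1.2)
= 100 / 18.3
= 5.46 min^-1

5.46 min^-1


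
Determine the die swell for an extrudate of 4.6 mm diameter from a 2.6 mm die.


Die swell ratio = D_extrudate / D_die
= 4.6 / 2.6
= 1.769

Die swell = 1.769


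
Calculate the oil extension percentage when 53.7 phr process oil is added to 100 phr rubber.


Oil % = oil / (100 + oil) * 100
= 53.7 / (100 + 53.7) * 100
= 53.7 / 153.7 * 100
= 34.94%

34.94%


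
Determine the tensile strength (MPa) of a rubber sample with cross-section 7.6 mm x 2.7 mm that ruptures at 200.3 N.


Area = width * thickness = 7.6 * 2.7 = 20.52 mm^2
TS = force / area = 200.3 / 20.52 = 9.76 MPa

9.76 MPa


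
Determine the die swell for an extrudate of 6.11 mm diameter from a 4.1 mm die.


Die swell ratio = D_extrudate / D_die
= 6.11 / 4.1
= 1.49

Die swell = 1.49


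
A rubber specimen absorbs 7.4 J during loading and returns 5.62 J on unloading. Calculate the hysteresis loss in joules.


Hysteresis loss = loading - unloading
= 7.4 - 5.62
= 1.78 J

1.78 J


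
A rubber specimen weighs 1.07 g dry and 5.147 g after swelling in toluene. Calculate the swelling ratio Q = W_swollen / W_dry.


Q = W_swollen / W_dry
Q = 5.147 / 1.07
Q = 4.81

Q = 4.81


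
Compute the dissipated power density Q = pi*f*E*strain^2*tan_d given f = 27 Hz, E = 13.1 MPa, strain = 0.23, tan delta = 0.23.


Q = pi * f * E * strain^2 * tan_d
= pi * 27 * 13.1 * 0.23^2 * 0.23
= pi * 27 * 13.1 * 0.0529 * 0.23
= 13.5197

Q = 13.5197


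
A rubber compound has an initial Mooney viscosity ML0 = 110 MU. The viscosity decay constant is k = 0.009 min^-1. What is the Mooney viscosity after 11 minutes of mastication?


ML = ML0 * exp(-k * t)
ML = 110 * exp(-0.009 * 11)
ML = 110 * 0.9057
ML = 99.63 MU

99.63 MU


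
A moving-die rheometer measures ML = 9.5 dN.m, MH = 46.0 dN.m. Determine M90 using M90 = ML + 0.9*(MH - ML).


M90 = ML + 0.9 * (MH - ML)
M90 = 9.5 + 0.9 * (46.0 - 9.5)
M90 = 9.5 + 0.9 * 36.5
M90 = 42.35 dN.m

42.35 dN.m


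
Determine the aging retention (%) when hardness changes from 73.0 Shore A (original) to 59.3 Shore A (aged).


Retention = aged / original * 100
= 59.3 / 73.0 * 100
= 81.2%

81.2%


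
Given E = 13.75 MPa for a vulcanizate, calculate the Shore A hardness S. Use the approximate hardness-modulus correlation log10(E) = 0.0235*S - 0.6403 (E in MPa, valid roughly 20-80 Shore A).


log10(E) = 0.0235*S - 0.6403  =>  S = (log10(E) + 0.6403) / 0.0235
log10(13.75) = 1.138303
S = (1.138303 + 0.6403) / 0.0235 = 1.778603 / 0.0235
S = 75.7

Shore A = 75.7


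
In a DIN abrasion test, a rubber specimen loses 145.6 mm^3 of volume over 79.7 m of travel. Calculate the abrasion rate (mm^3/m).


Rate = volume_loss / distance
= 145.6 / 79.7
= 1.827 mm^3/m

1.827 mm^3/m


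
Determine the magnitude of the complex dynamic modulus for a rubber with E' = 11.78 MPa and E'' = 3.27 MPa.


|E*| = sqrt(E'^2 + E''^2)
= sqrt(11.78^2 + 3.27^2)
= sqrt(138.7684 + 10.6929)
= 12.225 MPa

12.225 MPa


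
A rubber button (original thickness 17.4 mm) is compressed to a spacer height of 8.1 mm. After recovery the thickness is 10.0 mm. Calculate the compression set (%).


CS = (t0 - recovered) / (t0 - ts) * 100
= (17.4 - 10.0) / (17.4 - 8.1) * 100
= 7.4 / 9.3 * 100
= 79.6%

79.6%


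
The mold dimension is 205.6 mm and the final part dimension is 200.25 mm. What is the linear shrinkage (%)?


Shrinkage = (mold - part) / mold * 100
= (205.6 - 200.25) / 205.6 * 100
= 5.35 / 205.6 * 100
= 2.6%

2.6%


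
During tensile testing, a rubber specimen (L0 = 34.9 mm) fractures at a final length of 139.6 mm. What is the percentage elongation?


Elongation = (Lf - L0) / L0 * 100
= (139.6 - 34.9) / 34.9 * 100
= 104.7 / 34.9 * 100
= 300.0%

300.0%


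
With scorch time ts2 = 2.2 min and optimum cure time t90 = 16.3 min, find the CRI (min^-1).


CRI = 100 / (t90 - ts2)
= 100 / (16.3 - 2.2)
= 100 / 14.1
= 7.09 min^-1

7.09 min^-1


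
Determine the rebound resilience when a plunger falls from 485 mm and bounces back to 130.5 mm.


Resilience = h_rebound / h_drop * 100
= 130.5 / 485 * 100
= 26.9%

26.9%


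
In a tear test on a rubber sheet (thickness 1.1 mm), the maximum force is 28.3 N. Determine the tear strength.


Tear strength = force / thickness
= 28.3 / 1.1
= 25.73 N/mm

25.73 N/mm


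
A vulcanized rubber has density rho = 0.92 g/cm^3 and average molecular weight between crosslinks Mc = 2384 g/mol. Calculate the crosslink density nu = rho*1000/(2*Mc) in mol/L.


nu = rho * 1000 / (2 * Mc)
nu = 0.92 * 1000 / (2 * 2384)
nu = 920.0 / 4768
nu = 0.1930 mol/L

0.1930 mol/L


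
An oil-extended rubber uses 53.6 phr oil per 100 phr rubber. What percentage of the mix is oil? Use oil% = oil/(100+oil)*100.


Oil % = oil / (100 + oil) * 100
= 53.6 / (100 + 53.6) * 100
= 53.6 / 153.6 * 100
= 34.9%

34.9%


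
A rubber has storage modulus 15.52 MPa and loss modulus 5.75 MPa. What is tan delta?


tan delta = E'' / E'
= 5.75 / 15.52
= 0.3705

tan delta = 0.3705


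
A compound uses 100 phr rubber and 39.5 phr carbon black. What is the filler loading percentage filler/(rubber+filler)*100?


Filler % = filler / (rubber + filler) * 100
= 39.5 / (100 + 39.5) * 100
= 39.5 / 139.5 * 100
= 28.32%

28.32%


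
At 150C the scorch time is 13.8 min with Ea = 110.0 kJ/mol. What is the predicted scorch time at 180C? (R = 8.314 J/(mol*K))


Convert temperatures: T1 = 150 + 273.15 = 423.15 K, T2 = 180 + 273.15 = 453.15 K
ts2_new = 13.8 * exp(110000 / 8.314 * (1/453.15 - 1/423.15))
1/T2 - 1/T1 = -1.5645e-04
ts2_new = 1.74 min

1.74 min


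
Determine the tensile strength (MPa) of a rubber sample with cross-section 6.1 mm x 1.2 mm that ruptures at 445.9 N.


Area = width * thickness = 6.1 * 1.2 = 7.32 mm^2
TS = force / area = 445.9 / 7.32 = 60.92 MPa

60.92 MPa


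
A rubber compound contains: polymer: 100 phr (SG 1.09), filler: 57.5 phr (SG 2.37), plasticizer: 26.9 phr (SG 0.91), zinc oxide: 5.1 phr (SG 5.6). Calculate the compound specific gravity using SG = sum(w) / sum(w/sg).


Sum of weights = 189.5
Volume contributions:
  polymer: 100/1.09 = 91.7431
  filler: 57.5/2.37 = 24.2616
  plasticizer: 26.9/0.91 = 29.5604
  zinc oxide: 5.1/5.6 = 0.9107
Sum of volumes = 146.4759
SG = 189.5 / 146.4759 = 1.294

SG = 1.294


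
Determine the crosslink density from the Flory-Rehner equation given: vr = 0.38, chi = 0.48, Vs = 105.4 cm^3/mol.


ln(1 - vr) = ln(1 - 0.38) = -0.4780
Numerator = -((-0.4780) + 0.38 + 0.48 * 0.38^2) = 0.0287
Denominator = 105.4 * (0.38^(1/3) - 0.38/2) = 56.3169
nu = 0.0287 / 56.3169 = 5.1004e-04 mol/cm^3

5.1004e-04 mol/cm^3


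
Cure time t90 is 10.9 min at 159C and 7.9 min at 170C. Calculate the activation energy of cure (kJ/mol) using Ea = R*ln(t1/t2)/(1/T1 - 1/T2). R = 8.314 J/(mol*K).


T1 = 432.15 K, T2 = 443.15 K
1/T1 - 1/T2 = 5.7439e-05
ln(t1/t2) = ln(10.9/7.9) = 0.3219
Ea = 8.314 * 0.3219 / 5.7439e-05 = 46593.3163 J/mol
Ea = 46.59 kJ/mol

46.59 kJ/mol


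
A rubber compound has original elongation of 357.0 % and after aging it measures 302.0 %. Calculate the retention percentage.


Retention = aged / original * 100
= 302.0 / 357.0 * 100
= 84.6%

84.6%


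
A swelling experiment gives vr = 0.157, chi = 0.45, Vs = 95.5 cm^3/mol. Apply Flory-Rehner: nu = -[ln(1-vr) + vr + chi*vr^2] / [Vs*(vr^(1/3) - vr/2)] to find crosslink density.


ln(1 - vr) = ln(1 - 0.157) = -0.1708
Numerator = -((-0.1708) + 0.157 + 0.45 * 0.157^2) = 0.0027
Denominator = 95.5 * (0.157^(1/3) - 0.157/2) = 44.0225
nu = 0.0027 / 44.0225 = 6.1248e-05 mol/cm^3

6.1248e-05 mol/cm^3


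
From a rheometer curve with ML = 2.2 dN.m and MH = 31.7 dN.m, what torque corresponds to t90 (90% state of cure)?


M90 = ML + 0.9 * (MH - ML)
M90 = 2.2 + 0.9 * (31.7 - 2.2)
M90 = 2.2 + 0.9 * 29.5
M90 = 28.75 dN.m

28.75 dN.m


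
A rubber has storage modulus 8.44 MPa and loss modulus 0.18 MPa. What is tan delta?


tan delta = E'' / E'
= 0.18 / 8.44
= 0.0213

tan delta = 0.0213


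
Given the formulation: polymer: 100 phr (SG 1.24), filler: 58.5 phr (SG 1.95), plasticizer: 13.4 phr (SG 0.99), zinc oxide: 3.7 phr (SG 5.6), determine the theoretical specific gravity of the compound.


Sum of weights = 175.6
Volume contributions:
  polymer: 100/1.24 = 80.6452
  filler: 58.5/1.95 = 30.0000
  plasticizer: 13.4/0.99 = 13.5354
  zinc oxide: 3.7/5.6 = 0.6607
Sum of volumes = 124.8412
SG = 175.6 / 124.8412 = 1.407

SG = 1.407


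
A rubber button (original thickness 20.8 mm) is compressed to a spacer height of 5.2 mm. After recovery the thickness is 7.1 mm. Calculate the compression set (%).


CS = (t0 - recovered) / (t0 - ts) * 100
= (20.8 - 7.1) / (20.8 - 5.2) * 100
= 13.7 / 15.6 * 100
= 87.8%

87.8%


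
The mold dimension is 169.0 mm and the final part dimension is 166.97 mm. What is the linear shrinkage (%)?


Shrinkage = (mold - part) / mold * 100
= (169.0 - 166.97) / 169.0 * 100
= 2.03 / 169.0 * 100
= 1.2%

1.2%


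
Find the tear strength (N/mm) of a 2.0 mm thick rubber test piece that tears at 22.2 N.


Tear strength = force / thickness
= 22.2 / 2.0
= 11.1 N/mm

11.1 N/mm


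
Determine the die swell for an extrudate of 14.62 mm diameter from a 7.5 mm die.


Die swell ratio = D_extrudate / D_die
= 14.62 / 7.5
= 1.949

Die swell = 1.949


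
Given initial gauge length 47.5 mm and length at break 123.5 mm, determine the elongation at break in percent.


Elongation = (Lf - L0) / L0 * 100
= (123.5 - 47.5) / 47.5 * 100
= 76.0 / 47.5 * 100
= 160.0%

160.0%


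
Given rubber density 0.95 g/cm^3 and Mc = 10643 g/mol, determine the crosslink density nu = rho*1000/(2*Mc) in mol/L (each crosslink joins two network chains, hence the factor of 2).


nu = rho * 1000 / (2 * Mc)
nu = 0.95 * 1000 / (2 * 10643)
nu = 950.0 / 21286
nu = 0.0446 mol/L

0.0446 mol/L


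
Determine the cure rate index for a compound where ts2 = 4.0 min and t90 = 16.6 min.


CRI = 100 / (t90 - ts2)
= 100 / (16.6 - 4.0)
= 100 / 12.6
= 7.94 min^-1

7.94 min^-1


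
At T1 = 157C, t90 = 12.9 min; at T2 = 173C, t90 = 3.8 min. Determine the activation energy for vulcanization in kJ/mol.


T1 = 430.15 K, T2 = 446.15 K
1/T1 - 1/T2 = 8.3372e-05
ln(t1/t2) = ln(12.9/3.8) = 1.2222
Ea = 8.314 * 1.2222 / 8.3372e-05 = 121882.8125 J/mol
Ea = 121.88 kJ/mol

121.88 kJ/mol


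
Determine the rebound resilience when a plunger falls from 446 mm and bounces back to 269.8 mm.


Resilience = h_rebound / h_drop * 100
= 269.8 / 446 * 100
= 60.5%

60.5%


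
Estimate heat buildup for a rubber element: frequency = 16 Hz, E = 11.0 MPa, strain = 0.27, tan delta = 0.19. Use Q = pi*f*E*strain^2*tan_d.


Q = pi * f * E * strain^2 * tan_d
= pi * 16 * 11.0 * 0.27^2 * 0.19
= pi * 16 * 11.0 * 0.0729 * 0.19
= 7.6585

Q = 7.6585


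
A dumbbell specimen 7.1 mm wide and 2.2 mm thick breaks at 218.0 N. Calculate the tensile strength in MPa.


Area = width * thickness = 7.1 * 2.2 = 15.62 mm^2
TS = force / area = 218.0 / 15.62 = 13.96 MPa

13.96 MPa


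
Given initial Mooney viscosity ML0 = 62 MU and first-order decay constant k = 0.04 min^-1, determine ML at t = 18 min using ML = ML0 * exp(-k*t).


ML = ML0 * exp(-k * t)
ML = 62 * exp(-0.04 * 18)
ML = 62 * 0.4868
ML = 30.18 MU

30.18 MU


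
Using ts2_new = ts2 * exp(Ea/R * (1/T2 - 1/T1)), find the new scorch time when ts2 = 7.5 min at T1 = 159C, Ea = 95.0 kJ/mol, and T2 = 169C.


Convert temperatures: T1 = 159 + 273.15 = 432.15 K, T2 = 169 + 273.15 = 442.15 K
ts2_new = 7.5 * exp(95000 / 8.314 * (1/442.15 - 1/432.15))
1/T2 - 1/T1 = -5.2335e-05
ts2_new = 4.12 min

4.12 min


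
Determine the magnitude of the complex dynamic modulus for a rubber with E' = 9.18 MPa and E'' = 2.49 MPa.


|E*| = sqrt(E'^2 + E''^2)
= sqrt(9.18^2 + 2.49^2)
= sqrt(84.2724 + 6.2001)
= 9.512 MPa

9.512 MPa


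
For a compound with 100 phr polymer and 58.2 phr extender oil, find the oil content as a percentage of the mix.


Oil % = oil / (100 + oil) * 100
= 58.2 / (100 + 58.2) * 100
= 58.2 / 158.2 * 100
= 36.79%

36.79%


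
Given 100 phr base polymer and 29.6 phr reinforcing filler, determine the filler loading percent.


Filler % = filler / (rubber + filler) * 100
= 29.6 / (100 + 29.6) * 100
= 29.6 / 129.6 * 100
= 22.84%

22.84%


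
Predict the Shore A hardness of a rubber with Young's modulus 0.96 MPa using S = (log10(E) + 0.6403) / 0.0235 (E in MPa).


log10(E) = 0.0235*S - 0.6403  =>  S = (log10(E) + 0.6403) / 0.0235
log10(0.96) = -0.017729
S = (-0.017729 + 0.6403) / 0.0235 = 0.622571 / 0.0235
S = 26.5

Shore A = 26.5


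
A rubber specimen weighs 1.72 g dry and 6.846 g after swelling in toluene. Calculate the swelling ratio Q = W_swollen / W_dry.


Q = W_swollen / W_dry
Q = 6.846 / 1.72
Q = 3.98

Q = 3.98


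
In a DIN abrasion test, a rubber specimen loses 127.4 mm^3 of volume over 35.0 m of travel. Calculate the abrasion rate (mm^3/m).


Rate = volume_loss / distance
= 127.4 / 35.0
= 3.64 mm^3/m

3.64 mm^3/m


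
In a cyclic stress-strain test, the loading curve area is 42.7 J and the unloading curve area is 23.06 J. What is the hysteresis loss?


Hysteresis loss = loading - unloading
= 42.7 - 23.06
= 19.64 J

19.64 J


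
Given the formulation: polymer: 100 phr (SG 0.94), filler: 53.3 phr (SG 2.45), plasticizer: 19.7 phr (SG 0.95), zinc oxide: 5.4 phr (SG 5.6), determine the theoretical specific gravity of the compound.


Sum of weights = 178.4
Volume contributions:
  polymer: 100/0.94 = 106.3830
  filler: 53.3/2.45 = 21.7551
  plasticizer: 19.7/0.95 = 20.7368
  zinc oxide: 5.4/5.6 = 0.9643
Sum of volumes = 149.8392
SG = 178.4 / 149.8392 = 1.191

SG = 1.191


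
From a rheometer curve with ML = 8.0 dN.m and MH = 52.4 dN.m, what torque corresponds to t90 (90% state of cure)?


M90 = ML + 0.9 * (MH - ML)
M90 = 8.0 + 0.9 * (52.4 - 8.0)
M90 = 8.0 + 0.9 * 44.4
M90 = 47.96 dN.m

47.96 dN.m


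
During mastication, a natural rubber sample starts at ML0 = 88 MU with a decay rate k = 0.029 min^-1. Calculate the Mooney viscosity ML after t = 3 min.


ML = ML0 * exp(-k * t)
ML = 88 * exp(-0.029 * 3)
ML = 88 * 0.9167
ML = 80.67 MU

80.67 MU


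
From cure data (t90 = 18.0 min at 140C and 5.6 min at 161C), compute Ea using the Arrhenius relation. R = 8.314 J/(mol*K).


T1 = 413.15 K, T2 = 434.15 K
1/T1 - 1/T2 = 1.1708e-04
ln(t1/t2) = ln(18.0/5.6) = 1.1676
Ea = 8.314 * 1.1676 / 1.1708e-04 = 82915.2269 J/mol
Ea = 82.92 kJ/mol

82.92 kJ/mol
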